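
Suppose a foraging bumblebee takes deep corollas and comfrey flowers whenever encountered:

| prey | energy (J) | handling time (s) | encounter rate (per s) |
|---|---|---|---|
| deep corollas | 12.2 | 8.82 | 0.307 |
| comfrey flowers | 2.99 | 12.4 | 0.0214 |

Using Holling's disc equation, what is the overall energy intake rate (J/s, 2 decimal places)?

Energy encountered per unit search time: 0.307×12.2 + 0.0214×2.99 = 3.809 J/s.
Handling time per unit search time: 0.307×8.82 + 0.0214×12.4 = 2.973.
Rate = 3.809/(1 + 2.973) = 0.9588 J/s.

0.96 J/s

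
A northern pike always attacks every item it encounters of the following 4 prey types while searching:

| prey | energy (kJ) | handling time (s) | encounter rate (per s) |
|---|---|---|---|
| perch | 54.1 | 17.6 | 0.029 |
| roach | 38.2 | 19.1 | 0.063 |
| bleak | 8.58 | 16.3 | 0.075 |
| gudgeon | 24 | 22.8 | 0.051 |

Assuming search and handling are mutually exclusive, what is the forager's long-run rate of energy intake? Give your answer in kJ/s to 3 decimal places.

1.146 kJ/s

R = (0.029×54.1 + 0.063×38.2 + 0.075×8.58 + 0.051×24) / (1 + 0.029×17.6 + 0.063×19.1 + 0.075×16.3 + 0.051×22.8) = 5.843/5.099 = 1.146 kJ/s.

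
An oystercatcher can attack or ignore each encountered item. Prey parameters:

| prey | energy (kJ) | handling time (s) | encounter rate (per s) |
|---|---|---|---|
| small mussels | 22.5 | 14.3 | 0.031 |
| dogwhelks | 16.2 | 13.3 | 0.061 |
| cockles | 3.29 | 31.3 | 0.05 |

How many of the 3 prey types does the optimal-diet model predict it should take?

2

E/h in descending order: small mussels 1.57, dogwhelks 1.22, cockles 0.105 kJ/s. The optimal diet is the largest prefix of this list for which every included type satisfies E_i/h_i > R on the types above it.
Rate on top 1: 0.4833. dogwhelks: 1.22 > 0.4833 → include.
Rate on top 2: 0.7477. cockles: 0.105 < 0.7477 → exclude; stop.
Optimal diet: small mussels, dogwhelks — 2 of 3 types.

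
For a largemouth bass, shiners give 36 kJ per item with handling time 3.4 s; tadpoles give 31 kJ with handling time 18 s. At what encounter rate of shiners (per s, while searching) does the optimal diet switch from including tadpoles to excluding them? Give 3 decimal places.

0.057 per s

At the threshold, the rate on shiners alone equals the profitability of tadpoles: λ·36/(1 + λ·3.4) = 31/18 = 1.722.
Rearranging, λ(36 − 1.722×3.4) = 1.722, so λ = 1.722/30.14 = 0.05713 per s.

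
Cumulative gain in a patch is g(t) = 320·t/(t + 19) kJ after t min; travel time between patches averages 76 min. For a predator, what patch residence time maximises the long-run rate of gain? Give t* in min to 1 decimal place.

By the marginal value theorem, leave when the instantaneous gain rate g'(t) equals the habitat-wide average g(t)/(T + t).
g'(t) = 320·19/(t + 19)². Setting 320·19/(t+19)² = 320t/[(t+19)(76+t)] gives 19(76+t) = t(t+19), so t² = 19×76 = 1444.
t* = √1444 = 38 min.

38.0 min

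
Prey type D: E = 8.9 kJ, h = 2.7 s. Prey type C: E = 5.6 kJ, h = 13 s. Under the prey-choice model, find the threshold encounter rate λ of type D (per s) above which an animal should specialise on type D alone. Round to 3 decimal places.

0.056 per s

At the threshold, the rate on type D alone equals the profitability of type C: λ·8.9/(1 + λ·2.7) = 5.6/13 = 0.4308.
Rearranging, λ(8.9 − 0.4308×2.7) = 0.4308, so λ = 0.4308/7.737 = 0.05568 per s.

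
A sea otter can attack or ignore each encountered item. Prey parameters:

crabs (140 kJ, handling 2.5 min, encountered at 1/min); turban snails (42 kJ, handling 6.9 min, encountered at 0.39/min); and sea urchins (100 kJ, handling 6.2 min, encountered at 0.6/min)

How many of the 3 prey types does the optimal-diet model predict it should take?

1

Profitabilities (E/h, kJ/min): crabs 56, sea urchins 16.1, turban snails 6.09. Add prey in this order while the next type's profitability exceeds the intake rate on those already taken.
Rate on top 1: 40. sea urchins: 16.1 < 40 → exclude; stop.
Optimal diet: crabs — 1 of 3 types.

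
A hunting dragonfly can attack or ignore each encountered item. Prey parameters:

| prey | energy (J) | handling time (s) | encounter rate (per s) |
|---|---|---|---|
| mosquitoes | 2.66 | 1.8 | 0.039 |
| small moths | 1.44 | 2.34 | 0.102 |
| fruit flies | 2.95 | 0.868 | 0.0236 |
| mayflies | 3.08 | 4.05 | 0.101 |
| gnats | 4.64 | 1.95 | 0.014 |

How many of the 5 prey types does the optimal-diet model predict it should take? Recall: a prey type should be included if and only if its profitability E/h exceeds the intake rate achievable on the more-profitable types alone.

5

Profitabilities (E/h, J/s): fruit flies 3.4, gnats 2.38, mosquitoes 1.48, mayflies 0.76, small moths 0.615. Add prey in this order while the next type's profitability exceeds the intake rate on those already taken.
Rate on top 1: 0.06822. gnats: 2.38 > 0.06822 → include.
Rate on top 2: 0.1284. mosquitoes: 1.48 > 0.1284 → include.
Rate on top 3: 0.2132. mayflies: 0.76 > 0.2132 → include.
Rate on top 4: 0.3598. small moths: 0.615 > 0.3598 → include.
Optimal diet: fruit flies, gnats, mosquitoes, mayflies, small moths — 5 of 5 types.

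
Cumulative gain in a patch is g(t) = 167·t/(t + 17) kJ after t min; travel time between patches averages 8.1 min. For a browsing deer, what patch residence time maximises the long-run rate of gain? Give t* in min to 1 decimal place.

By the marginal value theorem, leave when the instantaneous gain rate g'(t) equals the habitat-wide average g(t)/(T + t).
g'(t) = 167·17/(t + 17)². Setting 167·17/(t+17)² = 167t/[(t+17)(8.1+t)] gives 17(8.1+t) = t(t+17), so t² = 17×8.1 = 137.7.
t* = √137.7 = 11.73 min.

11.7 min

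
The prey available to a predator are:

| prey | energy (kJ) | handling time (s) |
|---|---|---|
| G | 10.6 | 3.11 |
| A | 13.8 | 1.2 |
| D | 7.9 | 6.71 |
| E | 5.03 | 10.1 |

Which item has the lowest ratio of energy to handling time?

E

Profitability E/h (kJ/s): G = 10.6/3.11 = 3.41, A = 13.8/1.2 = 11.5, D = 7.9/6.71 = 1.18, E = 5.03/10.1 = 0.498.
Ranked: A > G > D > E.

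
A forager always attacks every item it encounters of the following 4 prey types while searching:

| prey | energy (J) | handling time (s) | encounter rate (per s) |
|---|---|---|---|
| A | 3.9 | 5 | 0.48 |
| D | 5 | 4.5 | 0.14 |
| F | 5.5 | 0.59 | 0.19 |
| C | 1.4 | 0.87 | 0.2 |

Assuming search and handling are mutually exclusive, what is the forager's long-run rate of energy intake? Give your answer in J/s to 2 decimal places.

0.90 J/s

R = (0.48×3.9 + 0.14×5 + 0.19×5.5 + 0.2×1.4) / (1 + 0.48×5 + 0.14×4.5 + 0.19×0.59 + 0.2×0.87) = 3.897/4.316 = 0.9029 J/s.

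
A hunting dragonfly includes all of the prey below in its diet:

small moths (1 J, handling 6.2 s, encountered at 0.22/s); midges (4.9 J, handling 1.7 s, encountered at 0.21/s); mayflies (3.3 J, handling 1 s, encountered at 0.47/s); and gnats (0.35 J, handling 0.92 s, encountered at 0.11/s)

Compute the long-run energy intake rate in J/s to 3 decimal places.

R = Σλ_iE_i / (1 + Σλ_ih_i)
Numerator: 0.22×1 + 0.21×4.9 + 0.47×3.3 + 0.11×0.35 = 2.839
Denominator: 1 + 0.22×6.2 + 0.21×1.7 + 0.47×1 + 0.11×0.92 = 3.292
R = 2.839/3.292 = 0.8622 J/s

0.862 J/s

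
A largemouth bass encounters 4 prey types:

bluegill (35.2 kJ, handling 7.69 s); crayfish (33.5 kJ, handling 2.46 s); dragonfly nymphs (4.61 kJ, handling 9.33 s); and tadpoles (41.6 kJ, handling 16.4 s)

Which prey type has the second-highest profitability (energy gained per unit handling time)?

In descending order of E/h:
crayfish: 33.5/2.46 = 13.6 kJ/s
bluegill: 35.2/7.69 = 4.58 kJ/s
tadpoles: 41.6/16.4 = 2.54 kJ/s
dragonfly nymphs: 4.61/9.33 = 0.494 kJ/s

bluegill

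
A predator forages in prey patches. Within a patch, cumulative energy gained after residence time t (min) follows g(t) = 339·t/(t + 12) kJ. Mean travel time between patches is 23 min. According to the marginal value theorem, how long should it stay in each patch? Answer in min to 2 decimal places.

Maximise g(t)/(T+t): set derivative to zero → g'(t)(T+t) = g(t).
g'(t) = 339·12/(t + 12)². Setting 339·12/(t+12)² = 339t/[(t+12)(23+t)] gives 12(23+t) = t(t+12), so t² = 12×23 = 276.
t* = √276 = 16.61 min.

16.61 min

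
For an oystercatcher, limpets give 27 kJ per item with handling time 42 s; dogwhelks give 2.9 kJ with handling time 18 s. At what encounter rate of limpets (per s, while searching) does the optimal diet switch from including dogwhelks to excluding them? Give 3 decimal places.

Drop dogwhelks once their profitability E₂/h₂ falls below the rate achievable on limpets alone: E₂/h₂ = λE₁/(1 + λh₁).
Solve for λ: λE₁h₂ = E₂(1 + λh₁) → λ(E₁h₂ − E₂h₁) = E₂ → λ = E₂/(E₁h₂ − E₂h₁).
λ = 2.9/(27×18 − 2.9×42) = 2.9/364.2 = 0.007963 per s.

0.008 per s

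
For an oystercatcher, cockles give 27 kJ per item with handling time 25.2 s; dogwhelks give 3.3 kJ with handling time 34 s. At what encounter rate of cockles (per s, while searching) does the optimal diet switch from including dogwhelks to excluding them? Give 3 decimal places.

The zero-one rule: include dogwhelks iff E₂/h₂ > λE₁/(1+λh₁). Equality gives the switch point.
λE₁h₂ = E₂ + λE₂h₁ ⇒ λ = E₂/(E₁h₂ − E₂h₁) = 3.3/(918 − 83.16) = 0.003953 per s.

0.004 per s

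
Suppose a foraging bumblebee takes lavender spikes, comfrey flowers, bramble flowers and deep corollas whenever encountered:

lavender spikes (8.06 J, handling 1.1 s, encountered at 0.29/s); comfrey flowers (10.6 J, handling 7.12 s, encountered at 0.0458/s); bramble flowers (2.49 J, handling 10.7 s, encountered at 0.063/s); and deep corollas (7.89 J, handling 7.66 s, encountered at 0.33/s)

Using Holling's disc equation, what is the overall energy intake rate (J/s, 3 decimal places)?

R = Σλ_iE_i / (1 + Σλ_ih_i)
Numerator: 0.29×8.06 + 0.0458×10.6 + 0.063×2.49 + 0.33×7.89 = 5.583
Denominator: 1 + 0.29×1.1 + 0.0458×7.12 + 0.063×10.7 + 0.33×7.66 = 4.847
R = 5.583/4.847 = 1.152 J/s

1.152 J/s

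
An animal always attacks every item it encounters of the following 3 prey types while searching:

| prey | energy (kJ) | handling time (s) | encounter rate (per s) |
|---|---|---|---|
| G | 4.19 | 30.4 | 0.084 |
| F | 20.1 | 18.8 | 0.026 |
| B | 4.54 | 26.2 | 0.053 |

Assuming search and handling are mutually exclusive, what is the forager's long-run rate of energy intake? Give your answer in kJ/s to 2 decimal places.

0.21 kJ/s

Energy encountered per unit search time: 0.084×4.19 + 0.026×20.1 + 0.053×4.54 = 1.115 kJ/s.
Handling time per unit search time: 0.084×30.4 + 0.026×18.8 + 0.053×26.2 = 4.431.
Rate = 1.115/(1 + 4.431) = 0.2053 kJ/s.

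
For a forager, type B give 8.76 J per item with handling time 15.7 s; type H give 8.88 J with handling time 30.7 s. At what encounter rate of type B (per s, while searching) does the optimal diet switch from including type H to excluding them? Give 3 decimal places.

0.069 per s

Drop type H once their profitability E₂/h₂ falls below the rate achievable on type B alone: E₂/h₂ = λE₁/(1 + λh₁).
Solve for λ: λE₁h₂ = E₂(1 + λh₁) → λ(E₁h₂ − E₂h₁) = E₂ → λ = E₂/(E₁h₂ − E₂h₁).
λ = 8.88/(8.76×30.7 − 8.88×15.7) = 8.88/129.5 = 0.06856 per s.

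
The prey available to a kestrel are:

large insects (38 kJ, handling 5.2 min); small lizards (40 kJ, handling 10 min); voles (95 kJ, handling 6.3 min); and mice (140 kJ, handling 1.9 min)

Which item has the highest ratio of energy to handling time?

mice

In descending order of E/h:
mice: 140/1.9 = 73.7 kJ/min
voles: 95/6.3 = 15.1 kJ/min
large insects: 38/5.2 = 7.31 kJ/min
small lizards: 40/10 = 4 kJ/min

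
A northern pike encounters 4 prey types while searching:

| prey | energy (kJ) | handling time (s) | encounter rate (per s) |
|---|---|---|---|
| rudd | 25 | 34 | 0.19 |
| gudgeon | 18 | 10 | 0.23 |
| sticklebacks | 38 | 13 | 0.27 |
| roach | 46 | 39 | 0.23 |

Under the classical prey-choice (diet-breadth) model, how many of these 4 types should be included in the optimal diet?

1

E/h in descending order: sticklebacks 2.92, gudgeon 1.8, roach 1.18, rudd 0.735 kJ/s. The optimal diet is the largest prefix of this list for which every included type satisfies E_i/h_i > R on the types above it.
Rate on top 1: 2.275. gudgeon: 1.8 < 2.275 → exclude; stop.
Optimal diet: sticklebacks — 1 of 4 types.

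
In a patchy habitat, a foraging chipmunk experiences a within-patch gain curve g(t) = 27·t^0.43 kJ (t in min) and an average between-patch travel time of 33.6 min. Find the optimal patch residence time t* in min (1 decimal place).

25.3 min

Optimal t* satisfies g'(t*) = g(t*)/(T + t*).
g'(t) = 0.43·27·t^-0.57. Setting 0.43·27·t^-0.57 = 27·t^0.43/(33.6+t) gives 0.43(33.6+t) = t, so 0.57·t = 0.43×33.6.
t* = 0.43×33.6/0.57 = 25.35 min.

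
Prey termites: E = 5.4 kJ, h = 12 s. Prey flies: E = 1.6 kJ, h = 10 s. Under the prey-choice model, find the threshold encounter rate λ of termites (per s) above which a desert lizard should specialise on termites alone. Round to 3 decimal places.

0.046 per s

The zero-one rule: include flies iff E₂/h₂ > λE₁/(1+λh₁). Equality gives the switch point.
λE₁h₂ = E₂ + λE₂h₁ ⇒ λ = E₂/(E₁h₂ − E₂h₁) = 1.6/(54 − 19.2) = 0.04598 per s.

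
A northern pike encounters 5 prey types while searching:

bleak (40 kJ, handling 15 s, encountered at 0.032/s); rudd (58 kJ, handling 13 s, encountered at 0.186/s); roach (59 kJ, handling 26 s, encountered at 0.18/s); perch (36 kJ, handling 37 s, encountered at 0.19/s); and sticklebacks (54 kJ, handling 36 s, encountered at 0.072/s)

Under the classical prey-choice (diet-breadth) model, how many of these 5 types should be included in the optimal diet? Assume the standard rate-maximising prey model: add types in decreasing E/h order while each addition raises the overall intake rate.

Profitabilities (E/h, kJ/s): rudd 4.46, bleak 2.67, roach 2.27, sticklebacks 1.5, perch 0.973. Add prey in this order while the next type's profitability exceeds the intake rate on those already taken.
Rate on top 1: 3.156. bleak: 2.67 < 3.156 → exclude; stop.
Optimal diet: rudd — 1 of 5 types.

1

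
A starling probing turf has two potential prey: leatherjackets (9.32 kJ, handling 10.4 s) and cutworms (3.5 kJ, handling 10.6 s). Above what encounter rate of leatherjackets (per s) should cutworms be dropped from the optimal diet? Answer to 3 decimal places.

The zero-one rule: include cutworms iff E₂/h₂ > λE₁/(1+λh₁). Equality gives the switch point.
λE₁h₂ = E₂ + λE₂h₁ ⇒ λ = E₂/(E₁h₂ − E₂h₁) = 3.5/(98.79 − 36.4) = 0.0561 per s.

0.056 per s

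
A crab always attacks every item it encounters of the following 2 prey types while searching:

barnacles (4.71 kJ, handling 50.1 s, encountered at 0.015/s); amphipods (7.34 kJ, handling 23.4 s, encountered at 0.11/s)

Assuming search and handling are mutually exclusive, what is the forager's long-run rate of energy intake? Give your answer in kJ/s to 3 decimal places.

0.203 kJ/s

R = (0.015×4.71 + 0.11×7.34) / (1 + 0.015×50.1 + 0.11×23.4) = 0.878/4.325 = 0.203 kJ/s.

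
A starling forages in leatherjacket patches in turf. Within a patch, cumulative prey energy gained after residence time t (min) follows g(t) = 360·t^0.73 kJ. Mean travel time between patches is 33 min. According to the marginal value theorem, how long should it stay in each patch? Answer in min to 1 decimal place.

89.2 min

By the marginal value theorem, leave when the instantaneous gain rate g'(t) equals the habitat-wide average g(t)/(T + t).
g'(t) = 0.73·360·t^-0.27. Setting 0.73·360·t^-0.27 = 360·t^0.73/(33+t) gives 0.73(33+t) = t, so 0.27·t = 0.73×33.
t* = 0.73×33/0.27 = 89.22 min.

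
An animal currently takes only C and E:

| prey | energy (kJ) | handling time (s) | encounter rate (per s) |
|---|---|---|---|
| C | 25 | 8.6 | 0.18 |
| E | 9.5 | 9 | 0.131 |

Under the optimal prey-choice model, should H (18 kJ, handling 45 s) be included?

No

On C and E alone, R = ΣλE/(1+Σλh) = 5.745/3.727 = 1.541 kJ/s.
Profitability of H: 18/45 = 0.4 kJ/s.
0.4 < 1.541, so adding H would lower the average — exclude it.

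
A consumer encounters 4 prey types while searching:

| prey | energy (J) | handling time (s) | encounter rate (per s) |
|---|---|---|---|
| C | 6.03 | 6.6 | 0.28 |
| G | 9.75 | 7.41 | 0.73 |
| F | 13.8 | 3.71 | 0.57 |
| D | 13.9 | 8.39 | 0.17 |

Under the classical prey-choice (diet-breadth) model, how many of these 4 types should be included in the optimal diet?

1

E/h in descending order: F 3.72, D 1.66, G 1.32, C 0.914 J/s. The optimal diet is the largest prefix of this list for which every included type satisfies E_i/h_i > R on the types above it.
Rate on top 1: 2.525. D: 1.66 < 2.525 → exclude; stop.
Optimal diet: F — 1 of 4 types.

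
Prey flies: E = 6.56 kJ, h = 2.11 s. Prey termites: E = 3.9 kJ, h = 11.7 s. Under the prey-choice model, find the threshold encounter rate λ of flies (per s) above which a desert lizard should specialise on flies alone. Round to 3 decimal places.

0.057 per s

The zero-one rule: include termites iff E₂/h₂ > λE₁/(1+λh₁). Equality gives the switch point.
λE₁h₂ = E₂ + λE₂h₁ ⇒ λ = E₂/(E₁h₂ − E₂h₁) = 3.9/(76.75 − 8.229) = 0.05692 per s.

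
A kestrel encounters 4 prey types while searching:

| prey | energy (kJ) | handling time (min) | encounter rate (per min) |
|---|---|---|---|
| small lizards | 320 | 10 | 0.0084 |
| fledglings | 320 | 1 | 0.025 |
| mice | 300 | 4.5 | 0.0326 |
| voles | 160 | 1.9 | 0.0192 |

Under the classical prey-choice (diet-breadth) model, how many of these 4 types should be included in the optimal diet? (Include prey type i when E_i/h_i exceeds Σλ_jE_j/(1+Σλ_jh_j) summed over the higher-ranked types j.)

4

E/h in descending order: fledglings 320, voles 84.2, mice 66.7, small lizards 32 kJ/min. The optimal diet is the largest prefix of this list for which every included type satisfies E_i/h_i > R on the types above it.
Rate on top 1: 7.805. voles: 84.2 > 7.805 → include.
Rate on top 2: 10.43. mice: 66.7 > 10.43 → include.
Rate on top 3: 17.26. small lizards: 32 > 17.26 → include.
Optimal diet: fledglings, voles, mice, small lizards — 4 of 4 types.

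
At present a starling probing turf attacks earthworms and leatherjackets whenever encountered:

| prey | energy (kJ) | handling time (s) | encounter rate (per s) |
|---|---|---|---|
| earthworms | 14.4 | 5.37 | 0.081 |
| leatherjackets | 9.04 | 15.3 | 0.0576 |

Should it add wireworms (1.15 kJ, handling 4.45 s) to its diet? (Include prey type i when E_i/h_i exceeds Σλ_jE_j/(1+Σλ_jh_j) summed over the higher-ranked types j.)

Intake rate on the current diet: R = (0.081×14.4 + 0.0576×9.04) / (1 + 0.081×5.37 + 0.0576×15.3) = 1.687/2.316 = 0.7284 kJ/s.
Profitability of wireworms: 1.15/4.45 = 0.2584 kJ/s.
0.2584 < 0.7284, so adding wireworms would lower the average — exclude it.

No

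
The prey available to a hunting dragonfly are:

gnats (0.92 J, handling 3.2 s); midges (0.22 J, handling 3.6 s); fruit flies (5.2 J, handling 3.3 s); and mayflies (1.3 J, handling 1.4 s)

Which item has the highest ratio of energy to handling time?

fruit flies

In descending order of E/h:
fruit flies: 5.2/3.3 = 1.58 J/s
mayflies: 1.3/1.4 = 0.929 J/s
gnats: 0.92/3.2 = 0.287 J/s
midges: 0.22/3.6 = 0.0611 J/s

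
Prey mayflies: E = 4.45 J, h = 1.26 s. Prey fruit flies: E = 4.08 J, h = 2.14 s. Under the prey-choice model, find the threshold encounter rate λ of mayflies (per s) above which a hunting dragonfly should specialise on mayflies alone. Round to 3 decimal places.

0.931 per s

At the threshold, the rate on mayflies alone equals the profitability of fruit flies: λ·4.45/(1 + λ·1.26) = 4.08/2.14 = 1.907.
Rearranging, λ(4.45 − 1.907×1.26) = 1.907, so λ = 1.907/2.048 = 0.931 per s.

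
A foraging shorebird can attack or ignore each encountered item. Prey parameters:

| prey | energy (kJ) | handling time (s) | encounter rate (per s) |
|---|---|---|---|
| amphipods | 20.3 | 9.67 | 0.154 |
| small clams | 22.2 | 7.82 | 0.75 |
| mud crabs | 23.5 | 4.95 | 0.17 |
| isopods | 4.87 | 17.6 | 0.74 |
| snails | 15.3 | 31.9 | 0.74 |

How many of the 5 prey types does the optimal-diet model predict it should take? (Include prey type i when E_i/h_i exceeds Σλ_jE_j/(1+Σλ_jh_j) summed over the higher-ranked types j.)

2

E/h in descending order: mud crabs 4.75, small clams 2.84, amphipods 2.1, snails 0.48, isopods 0.277 kJ/s. The optimal diet is the largest prefix of this list for which every included type satisfies E_i/h_i > R on the types above it.
Rate on top 1: 2.169. small clams: 2.84 > 2.169 → include.
Rate on top 2: 2.679. amphipods: 2.1 < 2.679 → exclude; stop.
Optimal diet: mud crabs, small clams — 2 of 5 types.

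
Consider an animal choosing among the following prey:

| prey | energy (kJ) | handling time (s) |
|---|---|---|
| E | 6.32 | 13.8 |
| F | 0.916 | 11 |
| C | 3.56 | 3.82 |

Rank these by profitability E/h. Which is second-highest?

In descending order of E/h:
C: 3.56/3.82 = 0.932 kJ/s
E: 6.32/13.8 = 0.458 kJ/s
F: 0.916/11 = 0.0833 kJ/s

E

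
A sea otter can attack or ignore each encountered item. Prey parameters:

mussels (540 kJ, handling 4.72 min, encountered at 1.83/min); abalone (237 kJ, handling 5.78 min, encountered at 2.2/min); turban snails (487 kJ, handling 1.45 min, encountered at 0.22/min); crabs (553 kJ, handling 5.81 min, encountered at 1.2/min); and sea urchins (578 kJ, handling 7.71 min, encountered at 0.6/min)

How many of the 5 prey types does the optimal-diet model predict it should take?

Profitabilities (E/h, kJ/min): turban snails 336, mussels 114, crabs 95.2, sea urchins 75, abalone 41. Add prey in this order while the next type's profitability exceeds the intake rate on those already taken.
Rate on top 1: 81.23. mussels: 114 > 81.23 → include.
Rate on top 2: 110. crabs: 95.2 < 110 → exclude; stop.
Optimal diet: turban snails, mussels — 2 of 5 types.

2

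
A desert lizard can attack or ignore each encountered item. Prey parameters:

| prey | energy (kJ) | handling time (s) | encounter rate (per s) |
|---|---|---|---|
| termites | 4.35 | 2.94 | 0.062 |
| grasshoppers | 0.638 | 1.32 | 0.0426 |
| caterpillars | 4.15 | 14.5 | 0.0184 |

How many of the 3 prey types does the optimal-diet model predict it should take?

3

Profitabilities (E/h, kJ/s): termites 1.48, grasshoppers 0.483, caterpillars 0.286. Add prey in this order while the next type's profitability exceeds the intake rate on those already taken.
Rate on top 1: 0.2281. grasshoppers: 0.483 > 0.2281 → include.
Rate on top 2: 0.2397. caterpillars: 0.286 > 0.2397 → include.
Optimal diet: termites, grasshoppers, caterpillars — 3 of 3 types.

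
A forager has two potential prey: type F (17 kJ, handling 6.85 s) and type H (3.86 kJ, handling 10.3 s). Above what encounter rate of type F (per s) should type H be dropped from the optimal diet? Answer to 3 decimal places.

The zero-one rule: include type H iff E₂/h₂ > λE₁/(1+λh₁). Equality gives the switch point.
λE₁h₂ = E₂ + λE₂h₁ ⇒ λ = E₂/(E₁h₂ − E₂h₁) = 3.86/(175.1 − 26.44) = 0.02597 per s.

0.026 per s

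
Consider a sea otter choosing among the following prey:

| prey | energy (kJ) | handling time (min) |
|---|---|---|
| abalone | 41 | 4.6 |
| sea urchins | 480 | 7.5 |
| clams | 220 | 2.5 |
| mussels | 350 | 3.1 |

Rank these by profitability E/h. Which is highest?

Profitability E/h (kJ/min): abalone = 41/4.6 = 8.91, sea urchins = 480/7.5 = 64, clams = 220/2.5 = 88, mussels = 350/3.1 = 113.
Ranked: mussels > clams > sea urchins > abalone.

mussels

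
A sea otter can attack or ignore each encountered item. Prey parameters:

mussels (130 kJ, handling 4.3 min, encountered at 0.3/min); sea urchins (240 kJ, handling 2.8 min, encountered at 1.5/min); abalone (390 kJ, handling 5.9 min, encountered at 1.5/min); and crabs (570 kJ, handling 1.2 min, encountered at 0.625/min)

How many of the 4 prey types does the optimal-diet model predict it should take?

Profitabilities (E/h, kJ/min): crabs 475, sea urchins 85.7, abalone 66.1, mussels 30.2. Add prey in this order while the next type's profitability exceeds the intake rate on those already taken.
Rate on top 1: 203.6. sea urchins: 85.7 < 203.6 → exclude; stop.
Optimal diet: crabs — 1 of 4 types.

1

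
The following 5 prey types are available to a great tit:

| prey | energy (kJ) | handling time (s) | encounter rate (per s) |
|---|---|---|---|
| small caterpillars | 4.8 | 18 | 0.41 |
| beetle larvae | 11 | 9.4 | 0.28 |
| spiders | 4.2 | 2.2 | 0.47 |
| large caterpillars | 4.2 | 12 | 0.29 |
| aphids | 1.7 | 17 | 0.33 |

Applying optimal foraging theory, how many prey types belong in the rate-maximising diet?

2

Profitabilities (E/h, kJ/s): spiders 1.91, beetle larvae 1.17, large caterpillars 0.35, small caterpillars 0.267, aphids 0.1. Add prey in this order while the next type's profitability exceeds the intake rate on those already taken.
Rate on top 1: 0.9705. beetle larvae: 1.17 > 0.9705 → include.
Rate on top 2: 1.083. large caterpillars: 0.35 < 1.083 → exclude; stop.
Optimal diet: spiders, beetle larvae — 2 of 5 types.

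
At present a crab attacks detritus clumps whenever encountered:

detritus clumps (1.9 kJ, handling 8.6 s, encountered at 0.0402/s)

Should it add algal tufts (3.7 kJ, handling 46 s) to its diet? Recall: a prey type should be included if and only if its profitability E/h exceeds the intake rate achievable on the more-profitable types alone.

Current rate: (0.0402×1.9)/(1 + 0.0402×8.6) = 0.05676 kJ/s.
Profitability of algal tufts: 3.7/46 = 0.08043 kJ/s.
Since 0.08043 > R, including algal tufts increases the long-run rate.

Yes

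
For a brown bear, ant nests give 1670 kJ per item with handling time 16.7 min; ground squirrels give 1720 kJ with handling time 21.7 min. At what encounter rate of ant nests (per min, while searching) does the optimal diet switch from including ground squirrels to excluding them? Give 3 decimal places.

At the threshold, the rate on ant nests alone equals the profitability of ground squirrels: λ·1670/(1 + λ·16.7) = 1720/21.7 = 79.26.
Rearranging, λ(1670 − 79.26×16.7) = 79.26, so λ = 79.26/346.3 = 0.2289 per min.

0.229 per min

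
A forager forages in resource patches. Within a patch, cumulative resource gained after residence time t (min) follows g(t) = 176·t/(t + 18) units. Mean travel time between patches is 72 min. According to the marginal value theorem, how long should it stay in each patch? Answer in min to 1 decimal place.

36.0 min

Maximise g(t)/(T+t): set derivative to zero → g'(t)(T+t) = g(t).
g'(t) = 176·18/(t + 18)². Setting 176·18/(t+18)² = 176t/[(t+18)(72+t)] gives 18(72+t) = t(t+18), so t² = 18×72 = 1296.
t* = √1296 = 36 min.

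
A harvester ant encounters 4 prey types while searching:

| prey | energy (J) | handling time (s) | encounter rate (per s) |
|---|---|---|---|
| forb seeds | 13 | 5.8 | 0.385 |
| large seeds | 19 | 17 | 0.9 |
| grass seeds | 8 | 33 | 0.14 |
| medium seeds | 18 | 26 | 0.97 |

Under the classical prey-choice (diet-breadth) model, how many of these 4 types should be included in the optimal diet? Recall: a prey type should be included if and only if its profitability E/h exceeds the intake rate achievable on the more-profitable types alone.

1

Rank by E/h (J/s): forb seeds 2.24, large seeds 1.12, medium seeds 0.692, grass seeds 0.242. Include each in turn until the next type's E/h falls below the running intake rate.
Rate on top 1: 1.548. large seeds: 1.12 < 1.548 → exclude; stop.
Optimal diet: forb seeds — 1 of 4 types.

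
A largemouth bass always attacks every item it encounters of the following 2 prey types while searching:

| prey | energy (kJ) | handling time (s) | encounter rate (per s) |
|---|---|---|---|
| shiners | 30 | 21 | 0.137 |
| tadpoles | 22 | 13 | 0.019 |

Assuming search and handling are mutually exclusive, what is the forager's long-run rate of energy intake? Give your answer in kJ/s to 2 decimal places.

R = (0.137×30 + 0.019×22) / (1 + 0.137×21 + 0.019×13) = 4.528/4.124 = 1.098 kJ/s.

1.10 kJ/s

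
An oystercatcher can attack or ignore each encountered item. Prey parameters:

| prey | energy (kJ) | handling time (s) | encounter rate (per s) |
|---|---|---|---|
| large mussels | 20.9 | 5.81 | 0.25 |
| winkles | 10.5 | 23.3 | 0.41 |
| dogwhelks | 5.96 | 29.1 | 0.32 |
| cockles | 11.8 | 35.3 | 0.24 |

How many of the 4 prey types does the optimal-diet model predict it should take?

1

Profitabilities (E/h, kJ/s): large mussels 3.6, winkles 0.451, cockles 0.334, dogwhelks 0.205. Add prey in this order while the next type's profitability exceeds the intake rate on those already taken.
Rate on top 1: 2.13. winkles: 0.451 < 2.13 → exclude; stop.
Optimal diet: large mussels — 1 of 4 types.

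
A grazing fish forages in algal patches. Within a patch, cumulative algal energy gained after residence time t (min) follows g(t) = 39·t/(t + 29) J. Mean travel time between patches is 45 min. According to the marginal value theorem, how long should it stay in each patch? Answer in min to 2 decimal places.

Optimal t* satisfies g'(t*) = g(t*)/(T + t*).
g'(t) = 39·29/(t + 29)². Setting 39·29/(t+29)² = 39t/[(t+29)(45+t)] gives 29(45+t) = t(t+29), so t² = 29×45 = 1305.
t* = √1305 = 36.12 min.

36.12 min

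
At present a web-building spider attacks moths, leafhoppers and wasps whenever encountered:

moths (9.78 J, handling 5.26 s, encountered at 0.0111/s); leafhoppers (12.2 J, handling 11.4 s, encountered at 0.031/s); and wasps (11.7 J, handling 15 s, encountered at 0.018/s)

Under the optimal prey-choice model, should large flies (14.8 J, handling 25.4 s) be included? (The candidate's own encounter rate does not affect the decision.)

On moths, leafhoppers and wasps alone, R = ΣλE/(1+Σλh) = 0.6974/1.682 = 0.4147 J/s.
large flies: E/h = 14.8/25.4 = 0.5827 J/s.
Since 0.5827 > R, including large flies increases the long-run rate.

Yes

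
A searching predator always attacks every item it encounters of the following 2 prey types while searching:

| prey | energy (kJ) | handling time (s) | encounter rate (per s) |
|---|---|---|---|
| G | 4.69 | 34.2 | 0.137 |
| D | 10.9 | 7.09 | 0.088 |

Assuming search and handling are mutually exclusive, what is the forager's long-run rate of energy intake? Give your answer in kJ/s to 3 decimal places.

0.254 kJ/s

R = (0.137×4.69 + 0.088×10.9) / (1 + 0.137×34.2 + 0.088×7.09) = 1.602/6.309 = 0.2539 kJ/s.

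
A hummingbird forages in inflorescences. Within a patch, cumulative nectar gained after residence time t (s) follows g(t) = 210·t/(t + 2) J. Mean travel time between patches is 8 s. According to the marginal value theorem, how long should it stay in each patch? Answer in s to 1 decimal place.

4.0 s

By the marginal value theorem, leave when the instantaneous gain rate g'(t) equals the habitat-wide average g(t)/(T + t).
g'(t) = 210·2/(t + 2)². Setting 210·2/(t+2)² = 210t/[(t+2)(8+t)] gives 2(8+t) = t(t+2), so t² = 2×8 = 16.
t* = √16 = 4 s.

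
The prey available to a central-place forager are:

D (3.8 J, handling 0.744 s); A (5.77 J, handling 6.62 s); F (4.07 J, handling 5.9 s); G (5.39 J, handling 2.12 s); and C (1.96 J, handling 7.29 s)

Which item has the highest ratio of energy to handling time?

D

Profitability E/h (J/s): D = 3.8/0.744 = 5.11, A = 5.77/6.62 = 0.872, F = 4.07/5.9 = 0.69, G = 5.39/2.12 = 2.54, C = 1.96/7.29 = 0.269.
Ranked: D > G > A > F > C.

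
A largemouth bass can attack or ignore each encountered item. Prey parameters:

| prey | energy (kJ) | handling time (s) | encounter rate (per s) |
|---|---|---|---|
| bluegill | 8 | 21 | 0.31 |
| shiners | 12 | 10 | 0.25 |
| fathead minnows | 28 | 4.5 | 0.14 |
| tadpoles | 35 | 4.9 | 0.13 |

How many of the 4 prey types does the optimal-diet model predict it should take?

Rank by E/h (kJ/s): tadpoles 7.14, fathead minnows 6.22, shiners 1.2, bluegill 0.381. Include each in turn until the next type's E/h falls below the running intake rate.
Rate on top 1: 2.779. fathead minnows: 6.22 > 2.779 → include.
Rate on top 2: 3.736. shiners: 1.2 < 3.736 → exclude; stop.
Optimal diet: tadpoles, fathead minnows — 2 of 4 types.

2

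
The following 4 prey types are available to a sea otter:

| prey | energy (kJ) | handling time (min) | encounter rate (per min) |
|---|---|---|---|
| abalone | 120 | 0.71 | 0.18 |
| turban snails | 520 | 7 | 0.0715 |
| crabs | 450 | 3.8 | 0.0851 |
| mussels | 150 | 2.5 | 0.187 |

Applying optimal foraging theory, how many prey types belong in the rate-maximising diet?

4

Rank by E/h (kJ/min): abalone 169, crabs 118, turban snails 74.3, mussels 60. Include each in turn until the next type's E/h falls below the running intake rate.
Rate on top 1: 19.15. crabs: 118 > 19.15 → include.
Rate on top 2: 41.27. turban snails: 74.3 > 41.27 → include.
Rate on top 3: 49.74. mussels: 60 > 49.74 → include.
Optimal diet: abalone, crabs, turban snails, mussels — 4 of 4 types.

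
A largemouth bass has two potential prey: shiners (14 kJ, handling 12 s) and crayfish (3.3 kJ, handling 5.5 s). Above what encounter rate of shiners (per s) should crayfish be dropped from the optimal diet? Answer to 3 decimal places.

0.088 per s

The zero-one rule: include crayfish iff E₂/h₂ > λE₁/(1+λh₁). Equality gives the switch point.
λE₁h₂ = E₂ + λE₂h₁ ⇒ λ = E₂/(E₁h₂ − E₂h₁) = 3.3/(77 − 39.6) = 0.08824 per s.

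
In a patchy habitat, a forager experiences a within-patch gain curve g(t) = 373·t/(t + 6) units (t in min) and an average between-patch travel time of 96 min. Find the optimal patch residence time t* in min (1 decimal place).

Optimal t* satisfies g'(t*) = g(t*)/(T + t*).
g'(t) = 373·6/(t + 6)². Setting 373·6/(t+6)² = 373t/[(t+6)(96+t)] gives 6(96+t) = t(t+6), so t² = 6×96 = 576.
t* = √576 = 24 min.

24.0 min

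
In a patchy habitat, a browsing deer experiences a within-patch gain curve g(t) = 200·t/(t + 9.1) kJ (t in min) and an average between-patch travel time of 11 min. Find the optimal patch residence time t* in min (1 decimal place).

By the marginal value theorem, leave when the instantaneous gain rate g'(t) equals the habitat-wide average g(t)/(T + t).
g'(t) = 200·9.1/(t + 9.1)². Setting 200·9.1/(t+9.1)² = 200t/[(t+9.1)(11+t)] gives 9.1(11+t) = t(t+9.1), so t² = 9.1×11 = 100.1.
t* = √100.1 = 10 min.

10.0 min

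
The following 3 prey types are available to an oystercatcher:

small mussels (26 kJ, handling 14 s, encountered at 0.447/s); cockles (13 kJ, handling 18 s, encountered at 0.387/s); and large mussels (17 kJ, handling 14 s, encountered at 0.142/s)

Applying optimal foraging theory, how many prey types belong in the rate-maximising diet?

Rank by E/h (kJ/s): small mussels 1.86, large mussels 1.21, cockles 0.722. Include each in turn until the next type's E/h falls below the running intake rate.
Rate on top 1: 1.601. large mussels: 1.21 < 1.601 → exclude; stop.
Optimal diet: small mussels — 1 of 3 types.

1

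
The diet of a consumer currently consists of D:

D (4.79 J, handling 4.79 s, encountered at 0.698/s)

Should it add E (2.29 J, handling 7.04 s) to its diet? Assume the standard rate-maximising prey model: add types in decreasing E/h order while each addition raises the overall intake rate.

No

On D alone, R = ΣλE/(1+Σλh) = 3.343/4.343 = 0.7698 J/s.
Profitability of E: 2.29/7.04 = 0.3253 J/s.
0.3253 < 0.7698, so adding E would lower the average — exclude it.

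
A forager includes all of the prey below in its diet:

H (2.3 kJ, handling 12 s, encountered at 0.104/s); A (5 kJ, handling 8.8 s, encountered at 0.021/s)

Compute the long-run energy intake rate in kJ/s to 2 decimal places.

0.14 kJ/s

R = (0.104×2.3 + 0.021×5) / (1 + 0.104×12 + 0.021×8.8) = 0.3442/2.433 = 0.1415 kJ/s.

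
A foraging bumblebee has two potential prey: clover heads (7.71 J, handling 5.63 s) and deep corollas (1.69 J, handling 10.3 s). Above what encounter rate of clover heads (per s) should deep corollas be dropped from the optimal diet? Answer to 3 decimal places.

Drop deep corollas once their profitability E₂/h₂ falls below the rate achievable on clover heads alone: E₂/h₂ = λE₁/(1 + λh₁).
Solve for λ: λE₁h₂ = E₂(1 + λh₁) → λ(E₁h₂ − E₂h₁) = E₂ → λ = E₂/(E₁h₂ − E₂h₁).
λ = 1.69/(7.71×10.3 − 1.69×5.63) = 1.69/69.9 = 0.02418 per s.

0.024 per s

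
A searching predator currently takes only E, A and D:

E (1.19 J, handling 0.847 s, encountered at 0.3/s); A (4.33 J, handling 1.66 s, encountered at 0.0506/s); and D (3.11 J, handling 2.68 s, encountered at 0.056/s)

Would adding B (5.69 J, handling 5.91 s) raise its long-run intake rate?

Intake rate on the current diet: R = (0.3×1.19 + 0.0506×4.33 + 0.056×3.11) / (1 + 0.3×0.847 + 0.0506×1.66 + 0.056×2.68) = 0.7503/1.488 = 0.5041 J/s.
Profitability of B: 5.69/5.91 = 0.9628 J/s.
0.9628 > 0.5041, so adding B raises the average — include it.

Yes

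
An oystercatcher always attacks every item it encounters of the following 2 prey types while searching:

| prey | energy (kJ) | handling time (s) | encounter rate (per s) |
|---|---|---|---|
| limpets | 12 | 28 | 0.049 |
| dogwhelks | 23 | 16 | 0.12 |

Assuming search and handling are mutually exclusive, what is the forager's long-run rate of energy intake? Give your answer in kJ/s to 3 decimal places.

0.780 kJ/s

R = Σλ_iE_i / (1 + Σλ_ih_i)
Numerator: 0.049×12 + 0.12×23 = 3.348
Denominator: 1 + 0.049×28 + 0.12×16 = 4.292
R = 3.348/4.292 = 0.7801 kJ/s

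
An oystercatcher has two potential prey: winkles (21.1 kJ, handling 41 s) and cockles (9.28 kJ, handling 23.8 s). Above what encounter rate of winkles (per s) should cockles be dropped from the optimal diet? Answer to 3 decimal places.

The zero-one rule: include cockles iff E₂/h₂ > λE₁/(1+λh₁). Equality gives the switch point.
λE₁h₂ = E₂ + λE₂h₁ ⇒ λ = E₂/(E₁h₂ − E₂h₁) = 9.28/(502.2 − 380.5) = 0.07625 per s.

0.076 per s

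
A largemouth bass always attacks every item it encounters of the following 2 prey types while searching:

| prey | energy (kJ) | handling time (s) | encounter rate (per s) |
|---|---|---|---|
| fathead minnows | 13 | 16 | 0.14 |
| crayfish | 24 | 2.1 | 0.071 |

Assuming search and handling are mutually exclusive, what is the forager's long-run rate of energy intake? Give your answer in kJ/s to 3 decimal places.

R = (0.14×13 + 0.071×24) / (1 + 0.14×16 + 0.071×2.1) = 3.524/3.389 = 1.04 kJ/s.

1.040 kJ/s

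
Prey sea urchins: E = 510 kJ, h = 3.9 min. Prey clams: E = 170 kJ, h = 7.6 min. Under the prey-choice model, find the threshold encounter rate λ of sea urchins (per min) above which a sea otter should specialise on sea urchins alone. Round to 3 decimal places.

0.053 per min

At the threshold, the rate on sea urchins alone equals the profitability of clams: λ·510/(1 + λ·3.9) = 170/7.6 = 22.37.
Rearranging, λ(510 − 22.37×3.9) = 22.37, so λ = 22.37/422.8 = 0.05291 per min.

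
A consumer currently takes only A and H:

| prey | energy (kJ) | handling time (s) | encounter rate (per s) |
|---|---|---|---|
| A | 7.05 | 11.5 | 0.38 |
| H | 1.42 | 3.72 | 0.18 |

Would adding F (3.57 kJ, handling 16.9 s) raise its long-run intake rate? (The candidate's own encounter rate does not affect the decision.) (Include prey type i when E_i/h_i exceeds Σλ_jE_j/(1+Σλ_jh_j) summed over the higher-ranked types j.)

Current rate: (0.38×7.05 + 0.18×1.42)/(1 + 0.38×11.5 + 0.18×3.72) = 0.4859 kJ/s.
Profitability of F: 3.57/16.9 = 0.2112 kJ/s.
0.2112 < 0.4859, so adding F would lower the average — exclude it.

No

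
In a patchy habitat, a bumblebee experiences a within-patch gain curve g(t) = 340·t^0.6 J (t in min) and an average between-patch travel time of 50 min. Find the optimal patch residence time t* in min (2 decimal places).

By the marginal value theorem, leave when the instantaneous gain rate g'(t) equals the habitat-wide average g(t)/(T + t).
g'(t) = 0.6·340·t^-0.4. Setting 0.6·340·t^-0.4 = 340·t^0.6/(50+t) gives 0.6(50+t) = t, so 0.40·t = 0.6×50.
t* = 0.6×50/0.40 = 75 min.

75.00 min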